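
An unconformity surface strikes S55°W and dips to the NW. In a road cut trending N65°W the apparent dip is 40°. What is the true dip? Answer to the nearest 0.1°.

44.1°

β = acute angle between strike S55°W and section N65°W = 60°.
tan(true dip) = tan 40° / sin 60° = 0.9689
true dip = arctan 0.9689 = 44.10°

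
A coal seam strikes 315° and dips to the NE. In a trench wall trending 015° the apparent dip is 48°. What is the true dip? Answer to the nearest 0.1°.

The section is 60° from the strike.
tan δ = tan α / sin β = tan 48° / sin 60° = 1.1106 / 0.8660 = 1.2824
true dip = arctan 1.2824 = 52.05°

52.1°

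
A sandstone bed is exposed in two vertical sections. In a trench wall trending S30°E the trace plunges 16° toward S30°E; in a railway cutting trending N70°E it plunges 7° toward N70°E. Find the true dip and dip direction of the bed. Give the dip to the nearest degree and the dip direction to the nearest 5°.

Each apparent-dip line lies in the plane. As unit vectors (x east, y north, z up), v₁ plunges 16°→S30°E and v₂ plunges 7°→N70°E.
n = v₁ × v₂ = (0.195, -0.199, 0.940) (taken with n_z > 0).
True dip = arccos(n_z / |n|) = arccos(0.9588) = 16.5°.
Dip direction = atan2(0.195, -0.199) = 136° (azimuth of n's horizontal projection).

true dip 16°, dip direction 135°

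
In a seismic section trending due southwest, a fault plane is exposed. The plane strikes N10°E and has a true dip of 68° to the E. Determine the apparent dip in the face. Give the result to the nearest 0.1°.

54.8°

Angle between strike (N10°E) and section (due southwest): β = 35°.
tan α = tan 68° × sin 35° = 2.4751 × 0.5736 = 1.4197
α = arctan(1.4197) = 54.84°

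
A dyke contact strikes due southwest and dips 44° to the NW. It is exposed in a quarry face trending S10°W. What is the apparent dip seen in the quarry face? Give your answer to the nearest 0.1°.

29.0°

Angle between strike (due southwest) and section (S10°W): β = 35°.
tan(apparent dip) = tan 44° · sin 35° = 0.5539
α = arctan(0.5539) = 28.98°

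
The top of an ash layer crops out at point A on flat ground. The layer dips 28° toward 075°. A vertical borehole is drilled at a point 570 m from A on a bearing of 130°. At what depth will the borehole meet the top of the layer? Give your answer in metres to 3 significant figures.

174 m

The hole lies 55° from the dip direction, so the down-dip offset is 570 × cos 55° = 326.94 m.
Depth = down-dip offset × tan(dip) = 326.94 × tan 28° = 326.94 × 0.5317
Depth = 173.84 m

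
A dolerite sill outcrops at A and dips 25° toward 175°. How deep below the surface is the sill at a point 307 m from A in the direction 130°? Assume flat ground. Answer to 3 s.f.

101 m

The hole lies 45° from the dip direction, so the down-dip offset is 307 × cos 45° = 217.08 m.
Depth = down-dip offset × tan(dip) = 217.08 × tan 25° = 217.08 × 0.4663
Depth = 101.23 m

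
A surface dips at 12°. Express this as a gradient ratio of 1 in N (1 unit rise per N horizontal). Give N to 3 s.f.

1 : N means tan θ = 1/N, so N = 1/tan 12° = 1/0.2126

1 in 4.70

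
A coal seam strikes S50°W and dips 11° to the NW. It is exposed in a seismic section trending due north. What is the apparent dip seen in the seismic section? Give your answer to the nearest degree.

8°

The section lies 50° from the strike.
tan α = tan 11° × sin 50° = 0.1944 × 0.7660 = 0.1489
apparent dip = arctan 0.1489 = 8.47°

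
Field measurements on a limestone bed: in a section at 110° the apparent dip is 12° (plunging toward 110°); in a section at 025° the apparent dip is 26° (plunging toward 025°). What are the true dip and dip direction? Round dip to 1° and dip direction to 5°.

The two traces are lines in the plane: v₁ = (sin 110°·cos 12°, cos 110°·cos 12°, −sin 12°), v₂ = (sin 25°·cos 26°, cos 25°·cos 26°, −sin 26°).
Cross product v₁ × v₂ gives the pole to the plane: n ∝ (0.316, 0.324, 0.876).
Dip δ = arctan(|n_h|/n_z) = arctan(0.453/0.876) = 27.3°.
Dip direction = atan2(0.316, 0.324) = 44° (azimuth of n's horizontal projection).

true dip 27°, dip direction 045°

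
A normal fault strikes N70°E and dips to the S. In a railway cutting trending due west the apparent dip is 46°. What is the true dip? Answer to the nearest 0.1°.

The section is 20° from the strike.
tan δ = tan α / sin β = tan 46° / sin 20° = 1.0355 / 0.3420 = 3.0277
δ = arctan(3.0277) = 71.72°

71.7°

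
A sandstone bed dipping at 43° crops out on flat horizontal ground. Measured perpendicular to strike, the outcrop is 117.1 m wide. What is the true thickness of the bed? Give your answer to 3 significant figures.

True thickness t = w · sin(dip) = 117.1 × sin 43°
t = 117.1 × 0.6820 = 79.862 m

79.9 m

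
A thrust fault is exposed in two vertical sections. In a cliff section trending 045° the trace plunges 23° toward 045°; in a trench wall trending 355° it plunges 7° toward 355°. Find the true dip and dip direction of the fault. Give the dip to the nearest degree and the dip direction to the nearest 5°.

The two traces are lines in the plane: v₁ = (sin 45°·cos 23°, cos 45°·cos 23°, −sin 23°), v₂ = (sin 355°·cos 7°, cos 355°·cos 7°, −sin 7°).
Cross product v₁ × v₂ gives the pole to the plane: n ∝ (0.307, 0.113, 0.700).
tan δ = √(n_x²+n_y²)/n_z = 0.327/0.700, so δ = 25.1°.
Dip direction = azimuth of (n_x, n_y) = atan2(0.307, 0.113) = 70°.

true dip 25°, dip direction 070°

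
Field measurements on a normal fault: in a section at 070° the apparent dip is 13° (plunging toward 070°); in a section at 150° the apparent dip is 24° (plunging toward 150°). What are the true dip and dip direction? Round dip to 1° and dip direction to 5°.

true dip 25°, dip direction 130°

Represent each trace as a vector plunging at its apparent dip toward its trend (east-north-up frame): v₁ = (0.916, 0.333, -0.225), v₂ = (0.457, -0.791, -0.407).
n = v₁ × v₂ = (0.314, -0.270, 0.877) (taken with n_z > 0).
tan δ = √(n_x²+n_y²)/n_z = 0.414/0.877, so δ = 25.3°.
Dip direction = azimuth of (n_x, n_y) = atan2(0.314, -0.270) = 131°.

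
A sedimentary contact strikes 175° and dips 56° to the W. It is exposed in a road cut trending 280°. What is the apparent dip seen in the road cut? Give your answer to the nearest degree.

The section lies 75° from the strike.
tan α = tan 56° × sin 75° = 1.4826 × 0.9659 = 1.4320
α = arctan(1.4320) = 55.07°

55°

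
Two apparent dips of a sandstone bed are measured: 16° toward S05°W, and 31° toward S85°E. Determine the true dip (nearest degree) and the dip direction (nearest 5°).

true dip 34°, dip direction 120°

The two traces are lines in the plane: v₁ = (sin 185°·cos 16°, cos 185°·cos 16°, −sin 16°), v₂ = (sin 95°·cos 31°, cos 95°·cos 31°, −sin 31°).
Cross product v₁ × v₂ gives the pole to the plane: n ∝ (0.473, -0.279, 0.824).
Dip δ = arctan(|n_h|/n_z) = arctan(0.549/0.824) = 33.7°.
The horizontal component of n points toward azimuth atan2(n_x, n_y) = 121°, the dip direction.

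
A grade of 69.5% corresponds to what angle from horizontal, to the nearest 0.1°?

34.8°

tan θ = 69.5/100 = 0.6950
θ = arctan(0.6950) = 34.80°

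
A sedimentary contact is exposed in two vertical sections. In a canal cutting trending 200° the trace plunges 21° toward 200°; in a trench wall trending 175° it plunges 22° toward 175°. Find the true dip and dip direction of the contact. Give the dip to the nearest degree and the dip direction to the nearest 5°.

The two traces are lines in the plane: v₁ = (sin 200°·cos 21°, cos 200°·cos 21°, −sin 21°), v₂ = (sin 175°·cos 22°, cos 175°·cos 22°, −sin 22°).
Cross product v₁ × v₂ gives the pole to the plane: n ∝ (-0.002, -0.149, 0.366).
Dip δ = arctan(|n_h|/n_z) = arctan(0.149/0.366) = 22.1°.
Dip direction = azimuth of (n_x, n_y) = atan2(-0.002, -0.149) = 181°.

true dip 22°, dip direction 180°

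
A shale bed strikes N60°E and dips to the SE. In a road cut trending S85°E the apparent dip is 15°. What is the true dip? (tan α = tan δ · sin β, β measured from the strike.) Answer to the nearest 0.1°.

β = acute angle between strike N60°E and section S85°E = 35°.
tan δ = tan α / sin β = tan 15° / sin 35° = 0.2679 / 0.5736 = 0.4672
δ = arctan(0.4672) = 25.04°

25.0°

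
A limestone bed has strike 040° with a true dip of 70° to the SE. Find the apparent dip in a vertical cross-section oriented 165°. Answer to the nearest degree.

The section lies 55° from the strike.
tan(apparent dip) = tan 70° · sin 55° = 2.2506
apparent dip = arctan 2.2506 = 66.04°

66°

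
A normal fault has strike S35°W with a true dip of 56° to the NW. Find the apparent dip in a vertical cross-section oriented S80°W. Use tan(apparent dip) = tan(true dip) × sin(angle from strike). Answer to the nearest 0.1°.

46.4°

The section lies 45° from the strike.
tan(apparent dip) = tan 56° · sin 45° = 1.0483
apparent dip = arctan 1.0483 = 46.35°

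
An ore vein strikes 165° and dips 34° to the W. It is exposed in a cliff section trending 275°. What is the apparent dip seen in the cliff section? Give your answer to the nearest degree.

The strike is 165° and the section trends 275°; the acute angle between them is β = 70°.
tan α = tan 34° × sin 70° = 0.6745 × 0.9397 = 0.6338
apparent dip = arctan 0.6338 = 32.37°

32°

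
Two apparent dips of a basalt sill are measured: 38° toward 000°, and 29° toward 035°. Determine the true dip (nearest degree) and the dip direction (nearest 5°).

Represent each trace as a vector plunging at its apparent dip toward its trend (east-north-up frame): v₁ = (0.000, 0.788, -0.616), v₂ = (0.502, 0.716, -0.485).
n = v₁ × v₂ = (-0.059, 0.309, 0.395) (taken with n_z > 0).
tan δ = √(n_x²+n_y²)/n_z = 0.314/0.395, so δ = 38.5°.
Dip direction = azimuth of (n_x, n_y) = atan2(-0.059, 0.309) = 349°.

true dip 39°, dip direction 350°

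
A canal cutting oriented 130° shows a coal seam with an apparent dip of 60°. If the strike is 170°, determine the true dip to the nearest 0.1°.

69.6°

β = acute angle between strike 170° and section 130° = 40°.
tan δ = tan α / sin β = tan 60° / sin 40° = 1.7321 / 0.6428 = 2.6946
δ = arctan(2.6946) = 69.64°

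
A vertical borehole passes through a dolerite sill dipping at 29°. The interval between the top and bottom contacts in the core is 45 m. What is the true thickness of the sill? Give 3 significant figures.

39.4 m

True thickness t = h · cos(dip) = 45 × cos 29°
t = 45 × 0.8746 = 39.358 m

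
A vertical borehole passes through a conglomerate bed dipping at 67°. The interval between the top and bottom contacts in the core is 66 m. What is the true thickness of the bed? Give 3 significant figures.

True thickness t = h · cos(dip) = 66 × cos 67°
t = 66 × 0.3907 = 25.788 m

25.8 m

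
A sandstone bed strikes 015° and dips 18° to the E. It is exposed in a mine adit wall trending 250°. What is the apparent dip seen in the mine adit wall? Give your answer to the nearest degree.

15°

Angle between strike (015°) and section (250°): β = 55°.
tan(apparent dip) = tan 18° · sin 55° = 0.2662
apparent dip = arctan 0.2662 = 14.90°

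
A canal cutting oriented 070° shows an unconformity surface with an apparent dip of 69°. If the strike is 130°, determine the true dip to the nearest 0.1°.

71.6°

The section is 60° from the strike.
tan(true dip) = tan 69° / sin 60° = 3.0081
true dip = arctan 3.0081 = 71.61°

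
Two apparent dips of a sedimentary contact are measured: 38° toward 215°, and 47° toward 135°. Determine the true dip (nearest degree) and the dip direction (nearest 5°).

true dip 51°, dip direction 165°

The two traces are lines in the plane: v₁ = (sin 215°·cos 38°, cos 215°·cos 38°, −sin 38°), v₂ = (sin 135°·cos 47°, cos 135°·cos 47°, −sin 47°).
n = v₁ × v₂ = (0.175, -0.627, 0.529) (taken with n_z > 0).
Dip δ = arctan(|n_h|/n_z) = arctan(0.651/0.529) = 50.9°.
Dip direction = azimuth of (n_x, n_y) = atan2(0.175, -0.627) = 164°.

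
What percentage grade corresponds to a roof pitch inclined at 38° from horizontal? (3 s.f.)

78.1%

grade % = 100 × tan 38° = 100 × 0.7813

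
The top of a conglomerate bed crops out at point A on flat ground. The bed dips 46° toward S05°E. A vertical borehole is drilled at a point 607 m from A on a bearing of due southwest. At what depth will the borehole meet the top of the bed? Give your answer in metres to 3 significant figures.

The hole lies 50° from the dip direction, so the down-dip offset is 607 × cos 50° = 390.17 m.
Depth = down-dip offset × tan(dip) = 390.17 × tan 46° = 390.17 × 1.0355
Depth = 404.04 m

404 m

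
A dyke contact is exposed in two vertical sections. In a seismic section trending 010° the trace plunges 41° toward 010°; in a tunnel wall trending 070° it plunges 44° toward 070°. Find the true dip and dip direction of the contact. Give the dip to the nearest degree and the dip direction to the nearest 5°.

Each apparent-dip line lies in the plane. As unit vectors (x east, y north, z up), v₁ plunges 41°→010° and v₂ plunges 44°→070°.
n = v₁ × v₂ = (0.355, 0.352, 0.470) (taken with n_z > 0).
Dip δ = arctan(|n_h|/n_z) = arctan(0.500/0.470) = 46.8°.
Dip direction = azimuth of (n_x, n_y) = atan2(0.355, 0.352) = 45°.

true dip 47°, dip direction 045°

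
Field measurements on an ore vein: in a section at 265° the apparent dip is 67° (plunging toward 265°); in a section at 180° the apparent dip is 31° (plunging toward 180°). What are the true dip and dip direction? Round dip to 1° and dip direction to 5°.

true dip 67°, dip direction 255°

Each apparent-dip line lies in the plane. As unit vectors (x east, y north, z up), v₁ plunges 67°→265° and v₂ plunges 31°→180°.
n = v₁ × v₂ = (-0.771, -0.200, 0.334) (taken with n_z > 0).
Dip δ = arctan(|n_h|/n_z) = arctan(0.797/0.334) = 67.3°.
Dip direction = atan2(-0.771, -0.200) = 255° (azimuth of n's horizontal projection).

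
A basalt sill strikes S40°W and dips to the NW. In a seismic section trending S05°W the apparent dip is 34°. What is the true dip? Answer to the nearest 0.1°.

β = acute angle between strike S40°W and section S05°W = 35°.
tan δ = tan α / sin β = tan 34° / sin 35° = 0.6745 / 0.5736 = 1.1760
true dip = arctan 1.1760 = 49.62°

49.6°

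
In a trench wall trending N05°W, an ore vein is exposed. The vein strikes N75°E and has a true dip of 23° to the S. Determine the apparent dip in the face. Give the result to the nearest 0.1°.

22.7°

The strike is N75°E and the section trends N05°W; the acute angle between them is β = 80°.
tan(apparent dip) = tan 23° · sin 80° = 0.4180
α = arctan(0.4180) = 22.69°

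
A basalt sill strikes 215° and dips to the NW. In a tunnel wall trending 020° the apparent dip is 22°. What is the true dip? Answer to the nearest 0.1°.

57.4°

The section is 15° from the strike.
tan(true dip) = tan 22° / sin 15° = 1.5610
δ = arctan(1.5610) = 57.36°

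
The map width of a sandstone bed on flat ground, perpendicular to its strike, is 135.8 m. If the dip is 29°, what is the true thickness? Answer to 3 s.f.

True thickness t = w · sin(dip) = 135.8 × sin 29°
t = 135.8 × 0.4848 = 65.837 m

65.8 m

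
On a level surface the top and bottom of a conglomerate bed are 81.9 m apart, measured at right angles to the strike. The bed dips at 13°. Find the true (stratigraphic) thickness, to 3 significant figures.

18.4 m

True thickness t = w · sin(dip) = 81.9 × sin 13°
t = 81.9 × 0.2250 = 18.423 m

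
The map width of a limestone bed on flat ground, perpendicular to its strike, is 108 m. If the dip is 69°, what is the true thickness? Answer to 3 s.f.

101 m

True thickness t = w · sin(dip) = 108 × sin 69°
t = 108 × 0.9336 = 100.827 m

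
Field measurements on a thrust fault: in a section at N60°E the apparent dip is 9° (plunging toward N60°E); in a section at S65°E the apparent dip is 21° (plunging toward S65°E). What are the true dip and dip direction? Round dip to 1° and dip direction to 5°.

Each apparent-dip line lies in the plane. As unit vectors (x east, y north, z up), v₁ plunges 9°→N60°E and v₂ plunges 21°→S65°E.
The plane normal is n = v₁ × v₂ ∝ (0.239, -0.174, 0.755).
tan δ = √(n_x²+n_y²)/n_z = 0.295/0.755, so δ = 21.4°.
Dip direction = azimuth of (n_x, n_y) = atan2(0.239, -0.174) = 126°.

true dip 21°, dip direction 125°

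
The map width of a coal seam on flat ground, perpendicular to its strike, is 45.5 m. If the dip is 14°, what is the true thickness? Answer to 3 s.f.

11.0 m

True thickness t = w · sin(dip) = 45.5 × sin 14°
t = 45.5 × 0.2419 = 11.007 m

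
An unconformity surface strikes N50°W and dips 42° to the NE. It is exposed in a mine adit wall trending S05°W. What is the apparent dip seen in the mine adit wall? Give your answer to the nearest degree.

The section lies 55° from the strike.
tan(apparent dip) = tan 42° · sin 55° = 0.7376
α = arctan(0.7376) = 36.41°

36°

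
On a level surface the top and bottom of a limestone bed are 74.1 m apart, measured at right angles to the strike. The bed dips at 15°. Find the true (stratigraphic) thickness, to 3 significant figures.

True thickness t = w · sin(dip) = 74.1 × sin 15°
t = 74.1 × 0.2588 = 19.178 m

19.2 m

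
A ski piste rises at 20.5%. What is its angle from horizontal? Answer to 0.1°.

tan θ = 20.5/100 = 0.2050
θ = arctan(0.2050) = 11.59°

11.6°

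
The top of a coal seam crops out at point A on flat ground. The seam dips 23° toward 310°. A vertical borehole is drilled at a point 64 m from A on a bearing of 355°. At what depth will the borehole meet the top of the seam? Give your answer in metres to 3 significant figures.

The hole lies 45° from the dip direction, so the down-dip offset is 64 × cos 45° = 45.25 m.
Depth = down-dip offset × tan(dip) = 45.25 × tan 23° = 45.25 × 0.4245
Depth = 19.21 m

19.2 m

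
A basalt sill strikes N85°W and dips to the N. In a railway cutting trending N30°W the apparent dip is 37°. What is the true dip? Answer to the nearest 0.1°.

42.6°

The section is 55° from the strike.
tan(true dip) = tan 37° / sin 55° = 0.9199
δ = arctan(0.9199) = 42.61°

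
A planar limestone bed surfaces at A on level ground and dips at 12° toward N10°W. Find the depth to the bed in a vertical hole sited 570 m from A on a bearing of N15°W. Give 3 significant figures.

The hole lies 5° from the dip direction, so the down-dip offset is 570 × cos 5° = 567.83 m.
Depth = down-dip offset × tan(dip) = 567.83 × tan 12° = 567.83 × 0.2126
Depth = 120.70 m

121 m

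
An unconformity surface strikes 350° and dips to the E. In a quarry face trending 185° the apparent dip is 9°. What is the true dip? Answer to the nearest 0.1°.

31.5°

β = acute angle between strike 350° and section 185° = 15°.
tan δ = tan α / sin β = tan 9° / sin 15° = 0.1584 / 0.2588 = 0.6120
true dip = arctan 0.6120 = 31.46°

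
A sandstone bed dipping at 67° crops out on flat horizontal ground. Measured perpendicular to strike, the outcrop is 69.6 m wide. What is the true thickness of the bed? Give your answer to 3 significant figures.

64.1 m

True thickness t = w · sin(dip) = 69.6 × sin 67°
t = 69.6 × 0.9205 = 64.067 m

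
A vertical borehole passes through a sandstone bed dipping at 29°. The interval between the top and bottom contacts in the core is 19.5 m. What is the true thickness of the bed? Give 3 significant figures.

17.1 m

True thickness t = h · cos(dip) = 19.5 × cos 29°
t = 19.5 × 0.8746 = 17.055 m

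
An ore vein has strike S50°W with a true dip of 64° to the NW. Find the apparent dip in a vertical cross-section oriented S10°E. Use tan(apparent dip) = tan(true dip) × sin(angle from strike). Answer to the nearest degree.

The section lies 60° from the strike.
tan α = tan 64° × sin 60° = 2.0503 × 0.8660 = 1.7756
apparent dip = arctan 1.7756 = 60.61°

61°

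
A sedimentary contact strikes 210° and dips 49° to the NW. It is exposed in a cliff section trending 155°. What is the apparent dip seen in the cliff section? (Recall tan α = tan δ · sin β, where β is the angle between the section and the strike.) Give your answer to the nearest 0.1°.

The strike is 210° and the section trends 155°; the acute angle between them is β = 55°.
tan α = tan 49° × sin 55° = 1.1504 × 0.8192 = 0.9423
α = arctan(0.9423) = 43.30°

43.3°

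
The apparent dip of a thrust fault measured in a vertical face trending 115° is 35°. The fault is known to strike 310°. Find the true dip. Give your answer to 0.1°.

69.7°

The section is 15° from the strike.
tan(true dip) = tan 35° / sin 15° = 2.7054
true dip = arctan 2.7054 = 69.71°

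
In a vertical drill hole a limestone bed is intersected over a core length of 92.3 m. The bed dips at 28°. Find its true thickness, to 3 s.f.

81.5 m

True thickness t = h · cos(dip) = 92.3 × cos 28°
t = 92.3 × 0.8829 = 81.496 m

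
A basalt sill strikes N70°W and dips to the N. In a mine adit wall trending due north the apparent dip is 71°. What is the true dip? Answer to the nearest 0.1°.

β = acute angle between strike N70°W and section due north = 70°.
tan δ = tan α / sin β = tan 71° / sin 70° = 2.9042 / 0.9397 = 3.0906
δ = arctan(3.0906) = 72.07°

72.1°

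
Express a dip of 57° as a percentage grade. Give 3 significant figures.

154%

grade % = 100 × tan 57° = 100 × 1.5399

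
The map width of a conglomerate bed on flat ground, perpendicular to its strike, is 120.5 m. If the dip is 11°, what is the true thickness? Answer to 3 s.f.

True thickness t = w · sin(dip) = 120.5 × sin 11°
t = 120.5 × 0.1908 = 22.992 m

23.0 m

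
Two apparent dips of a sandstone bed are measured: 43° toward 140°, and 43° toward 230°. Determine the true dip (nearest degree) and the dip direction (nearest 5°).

Each apparent-dip line lies in the plane. As unit vectors (x east, y north, z up), v₁ plunges 43°→140° and v₂ plunges 43°→230°.
Cross product v₁ × v₂ gives the pole to the plane: n ∝ (-0.061, -0.703, 0.535).
True dip = arccos(n_z / |n|) = arccos(0.6042) = 52.8°.
Dip direction = azimuth of (n_x, n_y) = atan2(-0.061, -0.703) = 185°.

true dip 53°, dip direction 185°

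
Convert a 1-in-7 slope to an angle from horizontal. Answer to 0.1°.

8.1°

tan θ = 1/7 = 0.1429
θ = arctan(0.1429) = 8.13°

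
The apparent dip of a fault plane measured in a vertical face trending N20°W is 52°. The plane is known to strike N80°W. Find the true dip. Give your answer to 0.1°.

55.9°

β = acute angle between strike N80°W and section N20°W = 60°.
tan(true dip) = tan 52° / sin 60° = 1.4779
δ = arctan(1.4779) = 55.92°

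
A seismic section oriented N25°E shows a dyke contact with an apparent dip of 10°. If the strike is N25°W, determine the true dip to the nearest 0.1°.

13.0°

The section is 50° from the strike.
tan δ = tan α / sin β = tan 10° / sin 50° = 0.1763 / 0.7660 = 0.2302
true dip = arctan 0.2302 = 12.96°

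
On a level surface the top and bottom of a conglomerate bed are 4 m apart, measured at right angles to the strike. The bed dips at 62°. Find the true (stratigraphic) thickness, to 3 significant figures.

3.53 m

True thickness t = w · sin(dip) = 4 × sin 62°
t = 4 × 0.8829 = 3.532 m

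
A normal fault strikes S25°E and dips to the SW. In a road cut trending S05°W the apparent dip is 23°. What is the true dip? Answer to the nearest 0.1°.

The section is 30° from the strike.
tan(true dip) = tan 23° / sin 30° = 0.8489
true dip = arctan 0.8489 = 40.33°

40.3°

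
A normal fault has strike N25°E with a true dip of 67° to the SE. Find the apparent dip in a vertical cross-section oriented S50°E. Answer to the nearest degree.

Angle between strike (N25°E) and section (S50°E): β = 75°.
tan(apparent dip) = tan 67° · sin 75° = 2.2756
α = arctan(2.2756) = 66.28°

66°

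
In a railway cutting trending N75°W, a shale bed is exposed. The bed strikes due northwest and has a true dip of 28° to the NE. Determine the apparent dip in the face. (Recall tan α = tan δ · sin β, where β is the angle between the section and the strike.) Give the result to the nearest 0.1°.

The section lies 30° from the strike.
tan(apparent dip) = tan 28° · sin 30° = 0.2659
α = arctan(0.2659) = 14.89°

14.9°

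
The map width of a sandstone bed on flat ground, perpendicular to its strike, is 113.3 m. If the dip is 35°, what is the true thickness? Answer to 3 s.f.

65.0 m

True thickness t = w · sin(dip) = 113.3 × sin 35°
t = 113.3 × 0.5736 = 64.986 m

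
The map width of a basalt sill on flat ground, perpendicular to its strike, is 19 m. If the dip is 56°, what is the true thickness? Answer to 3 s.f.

15.8 m

True thickness t = w · sin(dip) = 19 × sin 56°
t = 19 × 0.8290 = 15.752 m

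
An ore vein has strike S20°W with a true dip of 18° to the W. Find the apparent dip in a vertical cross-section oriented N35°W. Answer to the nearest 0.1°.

14.9°

The section lies 55° from the strike.
tan(apparent dip) = tan 18° · sin 55° = 0.2662
apparent dip = arctan 0.2662 = 14.90°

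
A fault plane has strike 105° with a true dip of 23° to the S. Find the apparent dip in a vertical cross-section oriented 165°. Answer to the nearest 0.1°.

20.2°

Angle between strike (105°) and section (165°): β = 60°.
tan α = tan 23° × sin 60° = 0.4245 × 0.8660 = 0.3676
α = arctan(0.3676) = 20.18°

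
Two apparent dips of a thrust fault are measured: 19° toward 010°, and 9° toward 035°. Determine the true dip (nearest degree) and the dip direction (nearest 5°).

Each apparent-dip line lies in the plane. As unit vectors (x east, y north, z up), v₁ plunges 19°→010° and v₂ plunges 9°→035°.
n = v₁ × v₂ = (-0.118, 0.159, 0.395) (taken with n_z > 0).
True dip = arccos(n_z / |n|) = arccos(0.8941) = 26.6°.
The horizontal component of n points toward azimuth atan2(n_x, n_y) = 323°, the dip direction.

true dip 27°, dip direction 325°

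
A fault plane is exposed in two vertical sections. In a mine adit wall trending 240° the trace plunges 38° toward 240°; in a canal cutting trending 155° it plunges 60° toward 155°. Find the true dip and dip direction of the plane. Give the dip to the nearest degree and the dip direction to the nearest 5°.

true dip 62°, dip direction 175°

Represent each trace as a vector plunging at its apparent dip toward its trend (east-north-up frame): v₁ = (-0.682, -0.394, -0.616), v₂ = (0.211, -0.453, -0.866).
The plane normal is n = v₁ × v₂ ∝ (0.062, -0.721, 0.393).
tan δ = √(n_x²+n_y²)/n_z = 0.724/0.393, so δ = 61.5°.
Dip direction = azimuth of (n_x, n_y) = atan2(0.062, -0.721) = 175°.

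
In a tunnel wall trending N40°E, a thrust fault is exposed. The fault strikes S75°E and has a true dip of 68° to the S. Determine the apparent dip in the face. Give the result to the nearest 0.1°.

66.0°

Angle between strike (S75°E) and section (N40°E): β = 65°.
tan α = tan 68° × sin 65° = 2.4751 × 0.9063 = 2.2432
apparent dip = arctan 2.2432 = 65.97°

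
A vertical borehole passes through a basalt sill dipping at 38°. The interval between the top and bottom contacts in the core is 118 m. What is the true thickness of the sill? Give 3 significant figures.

True thickness t = h · cos(dip) = 118 × cos 38°
t = 118 × 0.7880 = 92.985 m

93.0 m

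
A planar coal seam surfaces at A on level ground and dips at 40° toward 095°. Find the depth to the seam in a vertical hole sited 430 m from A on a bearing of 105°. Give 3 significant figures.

The hole lies 10° from the dip direction, so the down-dip offset is 430 × cos 10° = 423.47 m.
Depth = down-dip offset × tan(dip) = 423.47 × tan 40° = 423.47 × 0.8391
Depth = 355.33 m

355 m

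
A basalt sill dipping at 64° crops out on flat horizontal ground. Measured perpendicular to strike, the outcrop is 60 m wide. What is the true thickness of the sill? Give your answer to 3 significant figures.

True thickness t = w · sin(dip) = 60 × sin 64°
t = 60 × 0.8988 = 53.928 m

53.9 m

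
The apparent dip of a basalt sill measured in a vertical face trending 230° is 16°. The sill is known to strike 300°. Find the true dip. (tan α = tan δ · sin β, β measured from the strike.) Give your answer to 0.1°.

β = acute angle between strike 300° and section 230° = 70°.
tan δ = tan α / sin β = tan 16° / sin 70° = 0.2867 / 0.9397 = 0.3051
δ = arctan(0.3051) = 16.97°

17.0°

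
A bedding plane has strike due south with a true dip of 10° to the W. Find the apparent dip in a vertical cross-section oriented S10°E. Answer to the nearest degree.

2°

The section lies 10° from the strike.
tan α = tan 10° × sin 10° = 0.1763 × 0.1736 = 0.0306
α = arctan(0.0306) = 1.75°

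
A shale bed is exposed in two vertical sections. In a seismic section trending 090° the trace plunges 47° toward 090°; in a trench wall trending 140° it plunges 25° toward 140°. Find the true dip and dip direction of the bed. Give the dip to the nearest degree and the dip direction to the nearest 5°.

true dip 48°, dip direction 075°

Each apparent-dip line lies in the plane. As unit vectors (x east, y north, z up), v₁ plunges 47°→090° and v₂ plunges 25°→140°.
Cross product v₁ × v₂ gives the pole to the plane: n ∝ (0.508, 0.138, 0.473).
True dip = arccos(n_z / |n|) = arccos(0.6689) = 48.0°.
Dip direction = atan2(0.508, 0.138) = 75° (azimuth of n's horizontal projection).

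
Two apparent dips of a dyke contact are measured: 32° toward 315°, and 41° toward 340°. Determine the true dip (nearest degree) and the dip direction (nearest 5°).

Each apparent-dip line lies in the plane. As unit vectors (x east, y north, z up), v₁ plunges 32°→315° and v₂ plunges 41°→340°.
The plane normal is n = v₁ × v₂ ∝ (0.018, 0.257, 0.270).
tan δ = √(n_x²+n_y²)/n_z = 0.257/0.270, so δ = 43.6°.
Dip direction = atan2(0.018, 0.257) = 4° (azimuth of n's horizontal projection).

true dip 44°, dip direction 005°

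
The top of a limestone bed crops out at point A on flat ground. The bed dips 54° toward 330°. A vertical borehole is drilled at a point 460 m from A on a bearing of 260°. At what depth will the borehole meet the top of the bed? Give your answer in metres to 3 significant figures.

The hole lies 70° from the dip direction, so the down-dip offset is 460 × cos 70° = 157.33 m.
Depth = down-dip offset × tan(dip) = 157.33 × tan 54° = 157.33 × 1.3764
Depth = 216.55 m

217 m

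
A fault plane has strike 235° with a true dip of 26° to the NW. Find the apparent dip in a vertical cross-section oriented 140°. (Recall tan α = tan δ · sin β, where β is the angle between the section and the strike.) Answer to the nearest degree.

26°

Angle between strike (235°) and section (140°): β = 85°.
tan(apparent dip) = tan 26° · sin 85° = 0.4859
apparent dip = arctan 0.4859 = 25.91°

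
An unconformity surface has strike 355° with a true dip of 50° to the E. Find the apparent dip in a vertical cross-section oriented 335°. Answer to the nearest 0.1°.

22.2°

Angle between strike (355°) and section (335°): β = 20°.
tan α = tan 50° × sin 20° = 1.1918 × 0.3420 = 0.4076
α = arctan(0.4076) = 22.18°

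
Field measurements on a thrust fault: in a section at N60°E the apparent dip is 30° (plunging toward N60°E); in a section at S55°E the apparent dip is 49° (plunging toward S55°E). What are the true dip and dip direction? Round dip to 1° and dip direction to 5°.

Each apparent-dip line lies in the plane. As unit vectors (x east, y north, z up), v₁ plunges 30°→N60°E and v₂ plunges 49°→S55°E.
The plane normal is n = v₁ × v₂ ∝ (0.515, -0.297, 0.515).
tan δ = √(n_x²+n_y²)/n_z = 0.595/0.515, so δ = 49.1°.
Dip direction = azimuth of (n_x, n_y) = atan2(0.515, -0.297) = 120°.

true dip 49°, dip direction 120°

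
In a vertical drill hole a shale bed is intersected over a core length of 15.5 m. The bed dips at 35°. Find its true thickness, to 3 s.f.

True thickness t = h · cos(dip) = 15.5 × cos 35°
t = 15.5 × 0.8192 = 12.697 m

12.7 m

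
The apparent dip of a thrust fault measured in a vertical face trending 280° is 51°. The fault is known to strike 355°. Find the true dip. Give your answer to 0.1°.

52.0°

β = acute angle between strike 355° and section 280° = 75°.
tan δ = tan α / sin β = tan 51° / sin 75° = 1.2349 / 0.9659 = 1.2785
true dip = arctan 1.2785 = 51.97°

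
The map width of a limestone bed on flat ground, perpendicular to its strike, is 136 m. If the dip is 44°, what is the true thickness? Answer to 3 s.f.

94.5 m

True thickness t = w · sin(dip) = 136 × sin 44°
t = 136 × 0.6947 = 94.474 m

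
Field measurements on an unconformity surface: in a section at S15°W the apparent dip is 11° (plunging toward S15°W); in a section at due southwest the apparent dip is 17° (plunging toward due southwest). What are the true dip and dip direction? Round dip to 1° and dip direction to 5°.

true dip 19°, dip direction 250°

Represent each trace as a vector plunging at its apparent dip toward its trend (east-north-up frame): v₁ = (-0.254, -0.948, -0.191), v₂ = (-0.676, -0.676, -0.292).
Cross product v₁ × v₂ gives the pole to the plane: n ∝ (-0.148, -0.055, 0.469).
tan δ = √(n_x²+n_y²)/n_z = 0.158/0.469, so δ = 18.6°.
The horizontal component of n points toward azimuth atan2(n_x, n_y) = 250°, the dip direction.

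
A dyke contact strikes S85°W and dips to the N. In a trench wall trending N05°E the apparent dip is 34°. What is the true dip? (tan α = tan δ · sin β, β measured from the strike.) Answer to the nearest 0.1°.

β = acute angle between strike S85°W and section N05°E = 80°.
tan δ = tan α / sin β = tan 34° / sin 80° = 0.6745 / 0.9848 = 0.6849
δ = arctan(0.6849) = 34.41°

34.4°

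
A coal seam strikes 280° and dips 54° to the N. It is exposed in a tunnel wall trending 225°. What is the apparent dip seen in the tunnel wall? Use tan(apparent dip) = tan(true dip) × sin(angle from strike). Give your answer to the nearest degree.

48°

The section lies 55° from the strike.
tan α = tan 54° × sin 55° = 1.3764 × 0.8192 = 1.1275
α = arctan(1.1275) = 48.43°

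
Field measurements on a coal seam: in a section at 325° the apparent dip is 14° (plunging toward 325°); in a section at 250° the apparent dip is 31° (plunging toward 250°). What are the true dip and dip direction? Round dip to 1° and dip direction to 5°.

Represent each trace as a vector plunging at its apparent dip toward its trend (east-north-up frame): v₁ = (-0.557, 0.795, -0.242), v₂ = (-0.805, -0.293, -0.515).
n = v₁ × v₂ = (-0.480, -0.092, 0.803) (taken with n_z > 0).
Dip δ = arctan(|n_h|/n_z) = arctan(0.489/0.803) = 31.3°.
Dip direction = azimuth of (n_x, n_y) = atan2(-0.480, -0.092) = 259°.

true dip 31°, dip direction 260°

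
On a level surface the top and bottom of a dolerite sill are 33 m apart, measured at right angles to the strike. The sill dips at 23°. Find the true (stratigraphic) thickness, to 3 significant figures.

12.9 m

True thickness t = w · sin(dip) = 33 × sin 23°
t = 33 × 0.3907 = 12.894 m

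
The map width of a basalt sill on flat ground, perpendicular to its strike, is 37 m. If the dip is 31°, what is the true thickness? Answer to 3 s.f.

19.1 m

True thickness t = w · sin(dip) = 37 × sin 31°
t = 37 × 0.5150 = 19.056 m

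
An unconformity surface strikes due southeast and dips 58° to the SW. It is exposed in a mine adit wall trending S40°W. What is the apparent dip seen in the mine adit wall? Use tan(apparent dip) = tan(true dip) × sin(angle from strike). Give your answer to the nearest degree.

58°

The strike is due southeast and the section trends S40°W; the acute angle between them is β = 85°.
tan α = tan 58° × sin 85° = 1.6003 × 0.9962 = 1.5942
apparent dip = arctan 1.5942 = 57.90°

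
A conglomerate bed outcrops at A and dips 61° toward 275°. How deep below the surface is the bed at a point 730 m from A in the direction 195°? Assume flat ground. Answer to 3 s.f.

The hole lies 80° from the dip direction, so the down-dip offset is 730 × cos 80° = 126.76 m.
Depth = down-dip offset × tan(dip) = 126.76 × tan 61° = 126.76 × 1.8040
Depth = 228.69 m

229 m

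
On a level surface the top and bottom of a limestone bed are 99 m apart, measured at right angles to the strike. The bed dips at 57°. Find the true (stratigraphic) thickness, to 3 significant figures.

True thickness t = w · sin(dip) = 99 × sin 57°
t = 99 × 0.8387 = 83.028 m

83.0 m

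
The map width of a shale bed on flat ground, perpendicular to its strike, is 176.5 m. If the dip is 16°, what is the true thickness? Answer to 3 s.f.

48.6 m

True thickness t = w · sin(dip) = 176.5 × sin 16°
t = 176.5 × 0.2756 = 48.650 m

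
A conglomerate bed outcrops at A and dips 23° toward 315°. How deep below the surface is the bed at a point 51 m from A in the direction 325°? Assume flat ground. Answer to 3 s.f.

The hole lies 10° from the dip direction, so the down-dip offset is 51 × cos 10° = 50.23 m.
Depth = down-dip offset × tan(dip) = 50.23 × tan 23° = 50.23 × 0.4245
Depth = 21.32 m

21.3 m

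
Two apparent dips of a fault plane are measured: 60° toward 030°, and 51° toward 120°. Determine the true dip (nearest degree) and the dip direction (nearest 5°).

Represent each trace as a vector plunging at its apparent dip toward its trend (east-north-up frame): v₁ = (0.250, 0.433, -0.866), v₂ = (0.545, -0.315, -0.777).
Cross product v₁ × v₂ gives the pole to the plane: n ∝ (0.609, 0.278, 0.315).
tan δ = √(n_x²+n_y²)/n_z = 0.669/0.315, so δ = 64.8°.
Dip direction = azimuth of (n_x, n_y) = atan2(0.609, 0.278) = 65°.

true dip 65°, dip direction 065°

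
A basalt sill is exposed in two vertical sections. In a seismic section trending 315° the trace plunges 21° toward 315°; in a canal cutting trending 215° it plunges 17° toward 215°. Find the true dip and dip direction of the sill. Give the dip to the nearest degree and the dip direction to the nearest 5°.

Each apparent-dip line lies in the plane. As unit vectors (x east, y north, z up), v₁ plunges 21°→315° and v₂ plunges 17°→215°.
n = v₁ × v₂ = (-0.474, 0.004, 0.879) (taken with n_z > 0).
Dip δ = arctan(|n_h|/n_z) = arctan(0.474/0.879) = 28.3°.
The horizontal component of n points toward azimuth atan2(n_x, n_y) = 270°, the dip direction.

true dip 28°, dip direction 270°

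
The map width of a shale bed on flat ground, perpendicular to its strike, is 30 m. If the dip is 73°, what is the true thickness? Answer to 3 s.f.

28.7 m

True thickness t = w · sin(dip) = 30 × sin 73°
t = 30 × 0.9563 = 28.689 m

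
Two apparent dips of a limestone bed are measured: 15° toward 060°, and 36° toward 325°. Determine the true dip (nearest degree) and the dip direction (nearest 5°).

The two traces are lines in the plane: v₁ = (sin 60°·cos 15°, cos 60°·cos 15°, −sin 15°), v₂ = (sin 325°·cos 36°, cos 325°·cos 36°, −sin 36°).
Cross product v₁ × v₂ gives the pole to the plane: n ∝ (-0.112, 0.612, 0.778).
True dip = arccos(n_z / |n|) = arccos(0.7812) = 38.6°.
Dip direction = azimuth of (n_x, n_y) = atan2(-0.112, 0.612) = 350°.

true dip 39°, dip direction 350°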